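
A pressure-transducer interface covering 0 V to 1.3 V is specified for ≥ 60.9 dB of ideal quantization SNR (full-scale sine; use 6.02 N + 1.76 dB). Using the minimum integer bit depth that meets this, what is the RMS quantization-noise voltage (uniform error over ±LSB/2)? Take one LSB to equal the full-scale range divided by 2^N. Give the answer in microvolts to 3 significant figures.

Full-scale range = 1.3 V.
Solving 6.02 N ≥ 60.9 − 1.76: N ≥ 9.824. Round up → N = 10.
LSB = 1.3 V ÷ 2^10 = 1.3/1024 V = 1.2695 mV.
RMS noise = LSB/√12 = 366 µV.

366 µV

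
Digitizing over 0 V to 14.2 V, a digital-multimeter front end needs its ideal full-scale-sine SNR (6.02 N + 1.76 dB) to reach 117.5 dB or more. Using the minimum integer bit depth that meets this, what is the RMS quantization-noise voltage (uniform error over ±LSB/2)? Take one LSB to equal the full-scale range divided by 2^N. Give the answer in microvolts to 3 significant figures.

V_FS = 14.2 V.
6.02 N + 1.76 ≥ 117.5 gives N ≥ 19.226, so the minimum integer is 20.
Step size = 14.2/1048576 V = 13.542 µV.
σ_q = LSB/√12 = 13.542 µV/3.4641 = 3.91 µV.

3.91 µV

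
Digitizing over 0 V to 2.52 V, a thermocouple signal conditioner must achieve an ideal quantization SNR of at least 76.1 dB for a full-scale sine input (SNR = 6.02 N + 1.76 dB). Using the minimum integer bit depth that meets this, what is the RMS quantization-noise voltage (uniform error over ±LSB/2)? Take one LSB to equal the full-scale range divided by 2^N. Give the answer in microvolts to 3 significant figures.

Range is 2.52 V.
N ≥ (76.1 − 1.76)/6.02 = 12.349 → N_min = 13.
Step size = 2.52/8192 V = 307.62 µV.
V_rms = LSB/√12 = 88.8 µV.

88.8 µV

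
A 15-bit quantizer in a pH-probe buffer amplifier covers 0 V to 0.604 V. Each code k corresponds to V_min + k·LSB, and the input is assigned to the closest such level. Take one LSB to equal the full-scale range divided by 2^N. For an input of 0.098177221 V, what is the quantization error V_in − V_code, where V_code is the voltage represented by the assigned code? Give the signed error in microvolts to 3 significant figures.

+5.10 µV

Range is 0.604 V. LSB = 0.604 V / 2^15 ≈ 18.43 µV.
(V_in − V_min)/LSB = (0.098177221 − (0)) × 32768/0.604 = 5326.2768 → nearest code k = 5326.
V_code = 0 + (5326/32768) × 0.604 = 0.098172119141 V.
e = 0.098177221 − (0.098172119141) = +5.10 µV.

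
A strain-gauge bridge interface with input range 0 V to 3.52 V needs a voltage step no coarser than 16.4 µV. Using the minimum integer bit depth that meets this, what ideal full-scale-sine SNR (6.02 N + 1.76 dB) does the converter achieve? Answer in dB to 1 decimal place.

110.1 dB

Span = 3.52 V.
Levels needed ≥ 3.52/16.4 µV = 214600. 2^18 = 262144 suffices, so N_min = 18.
6.02(18) + 1.76 = 110.12 dB.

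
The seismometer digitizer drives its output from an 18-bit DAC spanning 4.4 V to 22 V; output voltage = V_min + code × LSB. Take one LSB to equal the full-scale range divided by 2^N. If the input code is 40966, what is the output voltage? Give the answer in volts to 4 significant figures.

Full-scale range = 22 V − (4.4 V) = 17.6 V. LSB = 17.6 V / 2^18.
V_out = 4.4 + 40966 × (17.6/262144) V
      = 4.4 V + 2.75040 V = 7.15040 V.

7.150 V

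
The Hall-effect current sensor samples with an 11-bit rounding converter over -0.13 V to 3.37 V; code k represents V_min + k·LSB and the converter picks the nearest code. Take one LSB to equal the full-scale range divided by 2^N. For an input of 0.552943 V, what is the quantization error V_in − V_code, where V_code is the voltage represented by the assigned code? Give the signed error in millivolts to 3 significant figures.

Full-scale range = 3.37 V − (-0.13 V) = 3.5 V. LSB = 3.5 V / 2^11 ≈ 1.709 mV.
(V_in − V_min)/LSB = (0.552943 − (-0.13)) × 2048/3.5 = 399.6192 → nearest code k = 400.
V_code = -0.13 + (400/2048) × 3.5 = 0.5535937500 V.
e = 0.552943 − (0.5535937500) = −0.651 mV.

−0.651 mV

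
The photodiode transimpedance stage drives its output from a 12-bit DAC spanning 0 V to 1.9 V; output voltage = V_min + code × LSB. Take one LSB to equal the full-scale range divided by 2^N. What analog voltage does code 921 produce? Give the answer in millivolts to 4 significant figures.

427.2 mV

Range is 1.9 V. LSB = 1.9 V / 2^12.
V_out = V_min + code × LSB = 0 V + 921 × 1.9 V / 4096
      = 0 V + 0.427222 V = 0.427222 V.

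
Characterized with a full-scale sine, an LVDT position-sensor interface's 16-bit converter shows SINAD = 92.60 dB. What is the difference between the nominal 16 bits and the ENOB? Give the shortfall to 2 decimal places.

0.91 bits

Effective bits = (92.60 − 1.76)/6.02 = 15.0897.
16 − 15.0897 = 0.91 bits below nominal.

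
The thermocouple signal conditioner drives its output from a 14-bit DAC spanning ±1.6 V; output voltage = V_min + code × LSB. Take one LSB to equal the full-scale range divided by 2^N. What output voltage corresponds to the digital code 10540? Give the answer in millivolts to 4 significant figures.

458.6 mV

Full-scale range = 1.6 V − (-1.6 V) = 3.2 V. LSB = 3.2 V / 2^14.
Output = V_min + (10540/16384) × range = -1.6 + 0.643311 × 3.2 V
      = -1.6 + 2.05859 = 0.458594 V.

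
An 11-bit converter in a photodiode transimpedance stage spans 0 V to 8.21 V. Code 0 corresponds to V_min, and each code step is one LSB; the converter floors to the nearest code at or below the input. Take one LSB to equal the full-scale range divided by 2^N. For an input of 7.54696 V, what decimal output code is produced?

1882

Span = 8.21 V. LSB = 8.21 V / 2^11 ≈ 4.009 mV.
code = ⌊(V_in − V_min)/LSB⌋ = ⌊(V_in − V_min) × 2^11 / range⌋
     = ⌊(7.54696 − (0)) × 2048 / 8.21⌋ = ⌊7.54696 × 2048/8.21⌋
     = ⌊1882.603⌋ = 1882.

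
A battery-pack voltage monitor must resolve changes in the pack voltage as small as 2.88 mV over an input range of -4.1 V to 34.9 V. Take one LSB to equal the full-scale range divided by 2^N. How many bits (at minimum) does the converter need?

The full-scale span is 34.9 − (-4.1) = 39 V.
Need 2^N ≥ 39 V / 2.88 mV = 13540 → N_min = 14.

14 bits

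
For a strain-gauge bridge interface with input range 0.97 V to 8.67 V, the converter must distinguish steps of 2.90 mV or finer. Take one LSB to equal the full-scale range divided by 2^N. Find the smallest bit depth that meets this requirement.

12 bits

The full-scale span is 8.67 − (0.97) = 7.7 V.
Required number of levels: 7.7/2.90 mV = 2655.2; smallest N with 2^N ≥ that is 12.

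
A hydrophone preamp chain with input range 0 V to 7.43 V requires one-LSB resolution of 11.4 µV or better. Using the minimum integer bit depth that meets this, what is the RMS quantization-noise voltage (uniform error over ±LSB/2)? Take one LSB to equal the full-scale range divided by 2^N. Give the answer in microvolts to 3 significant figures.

Range is 7.43 V.
Required number of levels: 7.43/11.4 µV = 651750; smallest N with 2^N ≥ that is 20.
Step size = 7.43/1048576 V = 7.0858 µV.
RMS noise = LSB/√12 = 2.05 µV.

2.05 µV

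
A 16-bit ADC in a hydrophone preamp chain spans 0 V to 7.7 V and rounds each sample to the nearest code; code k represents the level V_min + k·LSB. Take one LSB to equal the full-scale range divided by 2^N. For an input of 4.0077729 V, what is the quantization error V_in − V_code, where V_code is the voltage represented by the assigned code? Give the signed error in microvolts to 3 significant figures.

Full-scale range = 7.7 V. LSB = 7.7 V / 2^16 ≈ 117.5 µV.
(V_in − V_min)/LSB = (4.0077729 − (0)) × 65536/7.7 = 34110.8318 → nearest code k = 34111.
Reconstructed level: 0 + 34111 × 7.7/65536 V = 4.0077926636 V.
Error = V_in − V_code = 4.0077729 − (4.0077926636) = −19.8 µV.

−19.8 µV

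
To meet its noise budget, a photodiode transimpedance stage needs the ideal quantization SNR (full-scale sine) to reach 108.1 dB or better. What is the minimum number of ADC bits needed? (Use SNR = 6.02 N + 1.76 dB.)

6.02 N + 1.76 ≥ 108.1 gives N ≥ 17.664, so the minimum integer is 18.

18 bits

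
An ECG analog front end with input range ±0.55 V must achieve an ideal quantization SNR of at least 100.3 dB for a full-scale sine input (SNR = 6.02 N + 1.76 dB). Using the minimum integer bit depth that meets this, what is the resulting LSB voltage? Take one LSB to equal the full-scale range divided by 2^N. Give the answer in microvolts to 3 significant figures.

Full-scale range = 0.55 V − (-0.55 V) = 1.1 V.
6.02 N + 1.76 ≥ 100.3 gives N ≥ 16.369, so the minimum integer is 17.
Step size = 1.1/131072 V = 8.39 µV.

8.39 µV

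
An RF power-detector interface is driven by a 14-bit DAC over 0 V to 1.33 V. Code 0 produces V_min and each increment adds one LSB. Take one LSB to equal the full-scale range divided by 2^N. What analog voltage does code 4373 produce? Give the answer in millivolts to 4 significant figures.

V_FS = 1.33 V. LSB = 1.33 V / 2^14.
V_out = V_min + code × LSB = 0 V + 4373 × 1.33 V / 16384
      = 0 + 0.354986 = 0.354986 V.

355.0 mV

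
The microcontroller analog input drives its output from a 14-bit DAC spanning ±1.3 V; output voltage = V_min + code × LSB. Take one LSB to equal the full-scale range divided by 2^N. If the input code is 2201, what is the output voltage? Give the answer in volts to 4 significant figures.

-0.9507 V

Range = 1.3 − (-1.3) = 2.6 V. LSB = 2.6 V / 2^14.
V_out = -1.3 + 2201 × (2.6/16384) V
      = -1.3 V + 0.349280 V = -0.950720 V.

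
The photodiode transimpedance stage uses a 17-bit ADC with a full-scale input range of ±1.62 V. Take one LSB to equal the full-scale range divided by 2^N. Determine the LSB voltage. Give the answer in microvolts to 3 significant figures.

24.7 µV

Range = 1.62 − (-1.62) = 3.24 V.
There are 2^17 = 131072 steps.
Step size = 3.24/131072 V = 24.7 µV.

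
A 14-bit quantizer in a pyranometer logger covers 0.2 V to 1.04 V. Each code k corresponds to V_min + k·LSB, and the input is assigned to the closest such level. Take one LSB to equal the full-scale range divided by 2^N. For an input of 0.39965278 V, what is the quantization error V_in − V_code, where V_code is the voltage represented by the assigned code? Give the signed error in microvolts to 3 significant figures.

+9.23 µV

Range = 1.04 − (0.2) = 0.84 V. LSB = 0.84 V / 2^14 ≈ 51.27 µV.
(0.39965278 − (0.2)) / LSB = 0.19965278 × 16384/0.84 = 3894.1799. Nearest integer: k = 3894.
V_code = 0.2 + (3894/16384) × 0.84 = 0.39964355469 V.
V_in − V_code = 0.39965278 − (0.39964355469) = +9.23 µV.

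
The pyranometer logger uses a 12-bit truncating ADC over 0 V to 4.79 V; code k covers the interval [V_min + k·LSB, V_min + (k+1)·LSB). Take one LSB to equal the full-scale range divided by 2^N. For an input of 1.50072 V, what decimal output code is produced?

Full-scale range = 4.79 V. LSB = 4.79 V / 2^12 ≈ 1.169 mV.
code = ⌊(V_in − V_min)/LSB⌋ = ⌊(V_in − V_min) × 2^12 / range⌋
     = ⌊(1.50072 − (0)) × 4096 / 4.79⌋ = ⌊1.50072 × 4096/4.79⌋
     = ⌊1283.288⌋ = 1283.

1283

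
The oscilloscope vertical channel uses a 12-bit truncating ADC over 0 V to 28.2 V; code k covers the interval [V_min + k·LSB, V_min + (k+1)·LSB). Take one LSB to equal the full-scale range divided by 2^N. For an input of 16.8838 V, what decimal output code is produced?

2452

V_FS = 28.2 V. LSB = 28.2 V / 2^12 ≈ 6.885 mV.
code = ⌊(V_in − V_min)/LSB⌋ = ⌊(V_in − V_min) × 2^12 / range⌋
     = ⌊(16.8838 − (0)) × 4096 / 28.2⌋ = ⌊16.8838 × 4096/28.2⌋
     = ⌊2452.342⌋ = 2452.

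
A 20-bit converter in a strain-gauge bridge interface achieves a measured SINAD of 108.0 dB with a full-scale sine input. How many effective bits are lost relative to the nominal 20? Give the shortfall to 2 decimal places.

ENOB = (SINAD − 1.76)/6.02 = (108.0 − 1.76)/6.02 = 17.6478 bits.
Lost resolution: 20 − 17.6478 = 2.3522 bits.

2.35 bits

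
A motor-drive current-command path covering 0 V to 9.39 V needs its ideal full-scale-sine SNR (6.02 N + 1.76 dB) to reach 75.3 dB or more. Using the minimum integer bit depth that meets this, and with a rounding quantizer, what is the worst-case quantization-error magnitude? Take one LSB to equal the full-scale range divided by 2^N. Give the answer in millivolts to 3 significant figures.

V_FS = 9.39 V.
Solving 6.02 N ≥ 75.3 − 1.76: N ≥ 12.216. Round up → N = 13.
LSB = 9.39 V ÷ 2^13 = 9.39/8192 V = 1.1462 mV.
Half an LSB is 0.573 mV.

0.573 mV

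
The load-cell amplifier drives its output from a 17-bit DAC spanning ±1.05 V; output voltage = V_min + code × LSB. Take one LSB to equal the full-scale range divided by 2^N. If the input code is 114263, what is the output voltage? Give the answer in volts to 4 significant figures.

Full-scale range = 1.05 V − (-1.05 V) = 2.1 V. LSB = 2.1 V / 2^17.
V_out = -1.05 + 114263 × (2.1/131072) V
      = -1.05 + 1.83069 = 0.780691 V.

0.7807 V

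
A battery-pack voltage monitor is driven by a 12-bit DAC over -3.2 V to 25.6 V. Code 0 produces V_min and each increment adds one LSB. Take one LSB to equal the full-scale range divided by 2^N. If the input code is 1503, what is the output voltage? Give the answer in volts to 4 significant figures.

7.368 V

Span: 25.6 V − (-3.2 V) = 28.8 V. LSB = 28.8 V / 2^12.
V_out = -3.2 + 1503 × (28.8/4096) V
      = -3.2 + 10.5680 = 7.36797 V.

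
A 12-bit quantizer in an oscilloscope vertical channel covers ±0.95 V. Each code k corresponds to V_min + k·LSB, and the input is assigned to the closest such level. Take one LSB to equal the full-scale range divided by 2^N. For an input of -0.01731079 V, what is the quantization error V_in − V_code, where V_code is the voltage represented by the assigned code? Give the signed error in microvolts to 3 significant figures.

Range = 0.95 − (-0.95) = 1.9 V. LSB = 1.9 V / 2^12 ≈ 463.9 µV.
(V_in − V_min)/LSB = (-0.01731079 − (-0.95)) × 4096/1.9 = 2010.6816 → nearest code k = 2011.
V_code = -0.95 + (2011/4096) × 1.9 = -0.01716308594 V.
e = -0.01731079 − (-0.01716308594) = −148 µV.

−148 µV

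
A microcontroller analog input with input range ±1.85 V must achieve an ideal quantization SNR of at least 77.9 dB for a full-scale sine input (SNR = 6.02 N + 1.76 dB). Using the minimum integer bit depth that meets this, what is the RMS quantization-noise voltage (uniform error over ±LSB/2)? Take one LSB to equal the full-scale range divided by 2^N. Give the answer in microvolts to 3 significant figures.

The full-scale span is 1.85 − (-1.85) = 3.7 V.
Required N = ⌈(77.9 − 1.76)/6.02⌉ = ⌈12.648⌉ = 13.
Step size = 3.7/8192 V = 451.66 µV.
V_rms = LSB/√12 = 130 µV.

130 µV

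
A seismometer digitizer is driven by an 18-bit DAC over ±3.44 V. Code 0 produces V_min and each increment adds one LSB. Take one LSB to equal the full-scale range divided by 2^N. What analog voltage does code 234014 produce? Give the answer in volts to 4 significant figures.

Span: 3.44 V − (-3.44 V) = 6.88 V. LSB = 6.88 V / 2^18.
Output = V_min + (234014/262144) × range = -3.44 + 0.892693 × 6.88 V
      = -3.44 + 6.14172 = 2.70172 V.

2.702 V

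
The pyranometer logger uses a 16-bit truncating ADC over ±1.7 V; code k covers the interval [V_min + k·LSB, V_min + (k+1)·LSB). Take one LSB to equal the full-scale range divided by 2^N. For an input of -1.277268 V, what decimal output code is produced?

8148

Range = 1.7 − (-1.7) = 3.4 V. LSB = 3.4 V / 2^16 ≈ 51.88 µV.
code = ⌊(V_in − V_min)/LSB⌋ = ⌊(V_in − V_min) × 2^16 / range⌋
     = ⌊(-1.277268 − (-1.7)) × 65536 / 3.4⌋ = ⌊0.422732 × 65536/3.4⌋
     = ⌊8148.284⌋ = 8148.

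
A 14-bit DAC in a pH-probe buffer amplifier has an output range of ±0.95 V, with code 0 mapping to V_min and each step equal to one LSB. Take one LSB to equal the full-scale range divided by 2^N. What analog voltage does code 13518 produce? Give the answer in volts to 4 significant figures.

0.6176 V

The full-scale span is 0.95 − (-0.95) = 1.9 V. LSB = 1.9 V / 2^14.
Output = V_min + (13518/16384) × range = -0.95 + 0.825073 × 1.9 V
      = -0.95 V + 1.56764 V = 0.617639 V.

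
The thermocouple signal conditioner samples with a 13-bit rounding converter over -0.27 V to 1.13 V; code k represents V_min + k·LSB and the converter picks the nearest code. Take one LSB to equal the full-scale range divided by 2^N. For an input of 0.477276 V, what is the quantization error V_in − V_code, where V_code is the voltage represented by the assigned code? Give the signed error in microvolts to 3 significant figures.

Full-scale range = 1.13 V − (-0.27 V) = 1.4 V. LSB = 1.4 V / 2^13 ≈ 170.9 µV.
(0.477276 − (-0.27)) / LSB = 0.747276 × 8192/1.4 = 4372.6321. Nearest integer: k = 4373.
V_code = -0.27 + (4373/8192) × 1.4 = 0.4773388672 V.
e = 0.477276 − (0.4773388672) = −62.9 µV.

−62.9 µV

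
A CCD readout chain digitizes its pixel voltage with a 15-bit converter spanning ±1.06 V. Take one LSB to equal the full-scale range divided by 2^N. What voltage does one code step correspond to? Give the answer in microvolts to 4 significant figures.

64.70 µV

The full-scale span is 1.06 − (-1.06) = 2.12 V.
There are 2^15 = 32768 steps.
One LSB is 2.12 V / 32768 = 64.70 µV.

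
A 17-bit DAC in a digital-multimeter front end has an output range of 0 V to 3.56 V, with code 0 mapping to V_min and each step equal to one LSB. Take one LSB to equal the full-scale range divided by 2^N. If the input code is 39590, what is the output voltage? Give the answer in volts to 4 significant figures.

Full-scale range = 3.56 V. LSB = 3.56 V / 2^17.
Output = V_min + (39590/131072) × range = 0 + 0.302048 × 3.56 V
      = 0 + 1.07529 = 1.07529 V.

1.075 V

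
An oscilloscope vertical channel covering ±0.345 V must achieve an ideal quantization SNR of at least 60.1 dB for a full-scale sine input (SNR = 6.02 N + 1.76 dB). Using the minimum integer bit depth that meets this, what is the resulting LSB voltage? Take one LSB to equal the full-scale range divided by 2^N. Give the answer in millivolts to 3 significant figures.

0.674 mV

The full-scale span is 0.345 − (-0.345) = 0.69 V.
6.02 N + 1.76 ≥ 60.1 gives N ≥ 9.691, so the minimum integer is 10.
LSB = 0.69 V ÷ 2^10 = 0.69/1024 V = 0.674 mV.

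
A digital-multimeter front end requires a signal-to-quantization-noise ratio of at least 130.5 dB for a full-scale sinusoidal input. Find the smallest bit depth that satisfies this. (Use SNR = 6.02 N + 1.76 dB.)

6.02 N + 1.76 ≥ 130.5 gives N ≥ 21.385, so the minimum integer is 22.

22 bits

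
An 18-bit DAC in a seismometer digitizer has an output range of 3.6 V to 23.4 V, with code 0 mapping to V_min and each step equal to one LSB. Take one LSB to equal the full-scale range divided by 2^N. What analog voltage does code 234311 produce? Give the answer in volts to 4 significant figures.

The full-scale span is 23.4 − (3.6) = 19.8 V. LSB = 19.8 V / 2^18.
V_out = V_min + code × LSB = 3.6 V + 234311 × 19.8 V / 262144
      = 3.6 V + 17.6977 V = 21.2977 V.

21.30 V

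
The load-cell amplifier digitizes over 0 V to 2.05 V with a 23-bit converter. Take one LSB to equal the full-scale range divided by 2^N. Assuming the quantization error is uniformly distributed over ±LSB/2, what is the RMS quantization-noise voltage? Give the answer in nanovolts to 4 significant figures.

70.55 nV

Full-scale range = 2.05 V.
One LSB is 2.05 V / 8388608 = 244.379 nV.
For a uniform distribution on [−LSB/2, +LSB/2], V_rms = LSB/√12 = 244.379 nV/3.4641 = 70.55 nV.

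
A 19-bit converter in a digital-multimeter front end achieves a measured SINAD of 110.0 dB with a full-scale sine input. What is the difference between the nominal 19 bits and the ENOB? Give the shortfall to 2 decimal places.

N_eff = (110.0 − 1.76)/6.02 = 17.9801 bits.
Shortfall = 19 − 17.9801 = 1.0199 bits.

1.02 bits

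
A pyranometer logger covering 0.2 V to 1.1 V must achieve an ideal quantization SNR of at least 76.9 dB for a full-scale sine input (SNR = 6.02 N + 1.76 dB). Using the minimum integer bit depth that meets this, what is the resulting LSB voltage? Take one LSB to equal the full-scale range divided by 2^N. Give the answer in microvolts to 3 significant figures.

Span: 1.1 V − (0.2 V) = 0.9 V.
6.02 N + 1.76 ≥ 76.9 gives N ≥ 12.482, so the minimum integer is 13.
LSB = 0.9 V ÷ 2^13 = 0.9/8192 V = 110 µV.

110 µV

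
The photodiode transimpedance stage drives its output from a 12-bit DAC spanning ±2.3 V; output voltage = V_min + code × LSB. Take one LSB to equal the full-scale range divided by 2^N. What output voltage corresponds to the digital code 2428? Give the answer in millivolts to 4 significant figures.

426.8 mV

Span: 2.3 V − (-2.3 V) = 4.6 V. LSB = 4.6 V / 2^12.
V_out = -2.3 + 2428 × (4.6/4096) V
      = -2.3 V + 2.72676 V = 0.426758 V.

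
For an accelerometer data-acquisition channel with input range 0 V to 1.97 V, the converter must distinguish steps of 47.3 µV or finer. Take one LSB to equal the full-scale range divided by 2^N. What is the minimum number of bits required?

Range is 1.97 V.
Required number of levels: 1.97/47.3 µV = 41649; smallest N with 2^N ≥ that is 16.

16 bits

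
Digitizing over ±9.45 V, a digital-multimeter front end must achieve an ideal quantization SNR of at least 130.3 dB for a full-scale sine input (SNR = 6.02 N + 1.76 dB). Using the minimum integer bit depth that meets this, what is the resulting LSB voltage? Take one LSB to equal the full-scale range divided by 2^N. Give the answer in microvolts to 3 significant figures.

Range = 9.45 − (-9.45) = 18.9 V.
Required N = ⌈(130.3 − 1.76)/6.02⌉ = ⌈21.352⌉ = 22.
Step size = 18.9/4194304 V = 4.51 µV.

4.51 µV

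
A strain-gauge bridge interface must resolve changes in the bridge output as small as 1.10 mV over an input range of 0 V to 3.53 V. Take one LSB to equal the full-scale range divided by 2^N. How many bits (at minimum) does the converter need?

12 bits

V_FS = 3.53 V.
3.53 V / 1.10 mV = 3209. Since 2^11 = 2048 and 2^12 = 4096, N = 12.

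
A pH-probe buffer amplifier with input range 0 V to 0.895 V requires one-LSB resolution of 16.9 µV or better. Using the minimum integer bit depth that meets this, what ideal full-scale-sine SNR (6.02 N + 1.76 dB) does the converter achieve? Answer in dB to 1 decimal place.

V_FS = 0.895 V.
0.895 V / 16.9 µV = 52960. Since 2^15 = 32768 and 2^16 = 65536, N = 16.
6.02(16) + 1.76 = 98.08 dB.

98.1 dB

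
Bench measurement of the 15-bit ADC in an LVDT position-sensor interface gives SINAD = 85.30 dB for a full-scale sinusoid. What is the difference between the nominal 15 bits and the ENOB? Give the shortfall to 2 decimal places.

N_eff = (85.30 − 1.76)/6.02 = 13.8771 bits.
Shortfall = 15 − 13.8771 = 1.1229 bits.

1.12 bits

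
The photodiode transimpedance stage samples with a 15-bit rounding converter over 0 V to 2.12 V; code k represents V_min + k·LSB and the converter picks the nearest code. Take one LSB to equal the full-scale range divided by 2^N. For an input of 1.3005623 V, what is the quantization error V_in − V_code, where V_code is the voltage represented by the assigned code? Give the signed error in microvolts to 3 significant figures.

+17.9 µV

Range is 2.12 V. LSB = 2.12 V / 2^15 ≈ 64.70 µV.
(V_in − V_min)/LSB = (1.3005623 − (0)) × 32768/2.12 = 20102.2762 → nearest code k = 20102.
V_code = V_min + k × range/2^15 = 0 + 20102 × 2.12/32768 = 1.3005444336 V.
e = 1.3005623 − (1.3005444336) = +17.9 µV.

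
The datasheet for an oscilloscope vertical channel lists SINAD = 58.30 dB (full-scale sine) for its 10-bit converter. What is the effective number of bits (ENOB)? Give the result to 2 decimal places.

Inverting SNR = 6.02 N + 1.76: N_eff = (58.30 − 1.76)/6.02 = 9.3920.

9.39 bits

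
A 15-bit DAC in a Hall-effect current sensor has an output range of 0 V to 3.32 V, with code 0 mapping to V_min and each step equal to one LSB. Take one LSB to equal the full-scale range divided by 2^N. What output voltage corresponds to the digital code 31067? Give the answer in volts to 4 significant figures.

Span = 3.32 V. LSB = 3.32 V / 2^15.
V_out = 0 + 31067 × (3.32/32768) V
      = 0 + 3.14766 = 3.14766 V.

3.148 V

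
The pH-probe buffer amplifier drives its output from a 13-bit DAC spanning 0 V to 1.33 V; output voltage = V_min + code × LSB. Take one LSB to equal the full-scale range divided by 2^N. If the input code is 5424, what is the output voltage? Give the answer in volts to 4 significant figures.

0.8806 V

V_FS = 1.33 V. LSB = 1.33 V / 2^13.
V_out = 0 + 5424 × (1.33/8192) V
      = 0 V + 0.880605 V = 0.880605 V.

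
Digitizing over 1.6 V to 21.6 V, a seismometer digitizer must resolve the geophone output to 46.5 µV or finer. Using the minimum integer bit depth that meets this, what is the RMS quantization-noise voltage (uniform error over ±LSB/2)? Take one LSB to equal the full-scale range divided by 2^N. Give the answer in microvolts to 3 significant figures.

Span: 21.6 V − (1.6 V) = 20 V.
Required number of levels: 20/46.5 µV = 430110; smallest N with 2^N ≥ that is 19.
Step size = 20/524288 V = 38.147 µV.
σ_q = LSB/√12 = 38.147 µV/3.4641 = 11.0 µV.

11.0 µV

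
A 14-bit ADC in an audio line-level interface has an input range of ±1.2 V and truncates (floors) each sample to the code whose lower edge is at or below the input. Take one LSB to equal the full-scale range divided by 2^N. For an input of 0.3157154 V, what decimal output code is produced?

10347

The full-scale span is 1.2 − (-1.2) = 2.4 V. LSB = 2.4 V / 2^14 ≈ 146.5 µV.
code = ⌊(V_in − V_min)/LSB⌋ = ⌊(V_in − V_min) × 2^14 / range⌋
     = ⌊(0.3157154 − (-1.2)) × 16384 / 2.4⌋ = ⌊1.5157154 × 16384/2.4⌋
     = ⌊10347.284⌋ = 10347.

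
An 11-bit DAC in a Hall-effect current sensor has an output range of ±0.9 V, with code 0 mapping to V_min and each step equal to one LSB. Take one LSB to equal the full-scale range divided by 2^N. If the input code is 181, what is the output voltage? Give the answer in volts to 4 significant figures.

-0.7409 V

Full-scale range = 0.9 V − (-0.9 V) = 1.8 V. LSB = 1.8 V / 2^11.
V_out = V_min + code × LSB = -0.9 V + 181 × 1.8 V / 2048
      = -0.9 V + 0.159082 V = -0.740918 V.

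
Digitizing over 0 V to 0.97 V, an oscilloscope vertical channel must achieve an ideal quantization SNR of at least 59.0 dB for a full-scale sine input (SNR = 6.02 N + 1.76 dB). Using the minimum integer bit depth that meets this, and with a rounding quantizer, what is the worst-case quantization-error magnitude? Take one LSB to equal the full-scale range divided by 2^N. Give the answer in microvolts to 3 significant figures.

Range is 0.97 V.
6.02 N + 1.76 ≥ 59.0 gives N ≥ 9.508, so the minimum integer is 10.
LSB = 0.97 V ÷ 2^10 = 0.97/1024 V = 0.94727 mV.
|e|_max = LSB/2 = 474 µV.

474 µV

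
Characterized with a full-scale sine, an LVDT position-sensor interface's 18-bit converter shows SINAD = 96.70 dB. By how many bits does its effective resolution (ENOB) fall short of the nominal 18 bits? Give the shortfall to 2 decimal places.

2.23 bits

Effective bits = (96.70 − 1.76)/6.02 = 15.7708.
18 − 15.7708 = 2.23 bits below nominal.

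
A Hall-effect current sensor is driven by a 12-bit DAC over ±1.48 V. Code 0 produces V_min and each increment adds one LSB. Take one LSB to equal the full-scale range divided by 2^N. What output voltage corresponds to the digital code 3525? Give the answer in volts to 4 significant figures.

1.067 V

The full-scale span is 1.48 − (-1.48) = 2.96 V. LSB = 2.96 V / 2^12.
Output = V_min + (3525/4096) × range = -1.48 + 0.860596 × 2.96 V
      = -1.48 V + 2.54736 V = 1.06736 V.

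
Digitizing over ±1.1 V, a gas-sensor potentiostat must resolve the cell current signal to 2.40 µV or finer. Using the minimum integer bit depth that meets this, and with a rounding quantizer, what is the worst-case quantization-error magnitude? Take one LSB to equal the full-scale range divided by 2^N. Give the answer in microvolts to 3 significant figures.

1.05 µV

The full-scale span is 1.1 − (-1.1) = 2.2 V.
Need 2^N ≥ 2.2 V / 2.40 µV = 916700 → N_min = 20.
Step size = 2.2/1048576 V = 2.0981 µV.
Half an LSB is 1.05 µV.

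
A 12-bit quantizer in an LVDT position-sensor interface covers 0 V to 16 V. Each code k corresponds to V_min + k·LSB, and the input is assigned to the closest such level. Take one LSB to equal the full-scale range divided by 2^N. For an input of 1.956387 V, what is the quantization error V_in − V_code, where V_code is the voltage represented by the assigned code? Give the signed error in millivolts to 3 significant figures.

−0.644 mV

V_FS = 16 V. LSB = 16 V / 2^12 ≈ 3.906 mV.
(V_in − V_min)/LSB = (1.956387 − (0)) × 4096/16 = 500.8351 → nearest code k = 501.
Reconstructed level: 0 + 501 × 16/4096 V = 1.957031250 V.
Error = V_in − V_code = 1.956387 − (1.957031250) = −0.644 mV.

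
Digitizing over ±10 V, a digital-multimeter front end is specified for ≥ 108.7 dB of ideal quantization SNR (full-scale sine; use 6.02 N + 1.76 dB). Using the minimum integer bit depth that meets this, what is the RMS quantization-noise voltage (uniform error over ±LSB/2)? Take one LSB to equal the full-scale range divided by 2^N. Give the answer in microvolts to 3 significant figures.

Range = 10 − (-10) = 20 V.
Solving 6.02 N ≥ 108.7 − 1.76: N ≥ 17.764. Round up → N = 18.
Step size = 20/262144 V = 76.294 µV.
σ_q = LSB/√12 = 76.294 µV/3.4641 = 22.0 µV.

22.0 µV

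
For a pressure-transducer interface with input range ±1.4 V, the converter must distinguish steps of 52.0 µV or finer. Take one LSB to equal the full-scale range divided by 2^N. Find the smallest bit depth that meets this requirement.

Span: 1.4 V − (-1.4 V) = 2.8 V.
2.8 V / 52.0 µV = 53850. Since 2^15 = 32768 and 2^16 = 65536, N = 16.

16 bits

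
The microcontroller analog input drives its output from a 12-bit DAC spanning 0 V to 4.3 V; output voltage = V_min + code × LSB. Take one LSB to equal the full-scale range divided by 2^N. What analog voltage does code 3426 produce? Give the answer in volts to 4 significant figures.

Range is 4.3 V. LSB = 4.3 V / 2^12.
V_out = V_min + code × LSB = 0 V + 3426 × 4.3 V / 4096
      = 0 V + 3.59663 V = 3.59663 V.

3.597 V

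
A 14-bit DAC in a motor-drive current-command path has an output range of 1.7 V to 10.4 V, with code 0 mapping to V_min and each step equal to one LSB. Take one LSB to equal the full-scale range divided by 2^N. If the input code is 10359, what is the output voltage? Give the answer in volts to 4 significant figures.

The full-scale span is 10.4 − (1.7) = 8.7 V. LSB = 8.7 V / 2^14.
Output = V_min + (10359/16384) × range = 1.7 + 0.632263 × 8.7 V
      = 1.7 V + 5.50069 V = 7.20069 V.

7.201 V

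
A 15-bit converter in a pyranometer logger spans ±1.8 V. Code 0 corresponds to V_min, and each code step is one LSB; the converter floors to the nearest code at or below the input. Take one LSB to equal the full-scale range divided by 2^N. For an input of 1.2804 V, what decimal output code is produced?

28038

Range = 1.8 − (-1.8) = 3.6 V. LSB = 3.6 V / 2^15 ≈ 109.9 µV.
(V_in − V_min) × 2^15/range = (1.2804 − (-1.8)) × 32768/3.6 = 28038.485.
Floor → code = 28038.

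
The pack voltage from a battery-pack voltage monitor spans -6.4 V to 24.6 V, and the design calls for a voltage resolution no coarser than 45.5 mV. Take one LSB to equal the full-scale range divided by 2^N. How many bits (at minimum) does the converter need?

10 bits

Range = 24.6 − (-6.4) = 31 V.
Levels needed ≥ 31/45.5 mV = 681.3. 2^10 = 1024 suffices, so N_min = 10.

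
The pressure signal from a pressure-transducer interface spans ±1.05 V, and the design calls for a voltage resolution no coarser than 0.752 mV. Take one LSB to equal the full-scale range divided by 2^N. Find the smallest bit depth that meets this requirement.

Full-scale range = 1.05 V − (-1.05 V) = 2.1 V.
Levels needed ≥ 2.1/0.752 mV = 2793. 2^12 = 4096 suffices, so N_min = 12.

12 bits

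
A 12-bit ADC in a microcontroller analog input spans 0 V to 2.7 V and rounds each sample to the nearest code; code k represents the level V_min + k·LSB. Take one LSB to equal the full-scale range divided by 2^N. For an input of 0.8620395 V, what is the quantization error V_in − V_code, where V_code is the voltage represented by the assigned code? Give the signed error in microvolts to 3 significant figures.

−168 µV

Span = 2.7 V. LSB = 2.7 V / 2^12 ≈ 0.6592 mV.
Position in LSBs: (0.8620395 − (0)) × 4096/2.7 = 1307.7458; rounding gives k = 1308.
V_code = 0 + (1308/4096) × 2.7 = 0.8622070313 V.
Error = V_in − V_code = 0.8620395 − (0.8622070313) = −168 µV.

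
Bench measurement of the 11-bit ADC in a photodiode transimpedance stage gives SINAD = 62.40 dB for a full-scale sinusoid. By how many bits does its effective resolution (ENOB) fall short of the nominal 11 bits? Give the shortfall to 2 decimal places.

0.93 bits

ENOB = (SINAD − 1.76)/6.02 = (62.40 − 1.76)/6.02 = 10.0731 bits.
Shortfall = 11 − 10.0731 = 0.9269 bits.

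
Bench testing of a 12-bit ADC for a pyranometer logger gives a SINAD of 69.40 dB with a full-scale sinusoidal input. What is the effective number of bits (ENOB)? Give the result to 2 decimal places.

ENOB = (SINAD − 1.76) / 6.02 = (69.40 − 1.76) / 6.02 = 67.64 / 6.02 = 11.2359.

11.24 bits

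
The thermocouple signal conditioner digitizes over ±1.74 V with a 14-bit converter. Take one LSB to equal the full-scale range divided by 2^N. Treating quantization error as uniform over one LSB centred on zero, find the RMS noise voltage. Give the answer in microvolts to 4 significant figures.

61.32 µV

Range = 1.74 − (-1.74) = 3.48 V.
One LSB is 3.48 V / 16384 = 212.402 µV.
V_rms = LSB/√12 = 212.402 µV / √12 = 61.32 µV.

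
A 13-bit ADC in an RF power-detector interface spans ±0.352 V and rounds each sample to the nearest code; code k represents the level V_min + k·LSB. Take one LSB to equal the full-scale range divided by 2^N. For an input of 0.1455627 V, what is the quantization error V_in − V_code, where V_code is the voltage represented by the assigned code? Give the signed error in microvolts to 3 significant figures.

−15.4 µV

Full-scale range = 0.352 V − (-0.352 V) = 0.704 V. LSB = 0.704 V / 2^13 ≈ 85.94 µV.
Position in LSBs: (0.1455627 − (-0.352)) × 8192/0.704 = 5789.8205; rounding gives k = 5790.
V_code = V_min + k × range/2^13 = -0.352 + 5790 × 0.704/8192 = 0.1455781250 V.
Error = V_in − V_code = 0.1455627 − (0.1455781250) = −15.4 µV.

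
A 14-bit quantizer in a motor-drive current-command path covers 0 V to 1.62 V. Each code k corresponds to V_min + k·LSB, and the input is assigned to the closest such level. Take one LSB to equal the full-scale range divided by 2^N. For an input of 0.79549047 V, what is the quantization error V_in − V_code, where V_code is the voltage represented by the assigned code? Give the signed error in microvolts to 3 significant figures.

+25.4 µV

Range is 1.62 V. LSB = 1.62 V / 2^14 ≈ 98.88 µV.
Position in LSBs: (0.79549047 − (0)) × 16384/1.62 = 8045.2567; rounding gives k = 8045.
V_code = V_min + k × range/2^14 = 0 + 8045 × 1.62/16384 = 0.79546508789 V.
e = 0.79549047 − (0.79546508789) = +25.4 µV.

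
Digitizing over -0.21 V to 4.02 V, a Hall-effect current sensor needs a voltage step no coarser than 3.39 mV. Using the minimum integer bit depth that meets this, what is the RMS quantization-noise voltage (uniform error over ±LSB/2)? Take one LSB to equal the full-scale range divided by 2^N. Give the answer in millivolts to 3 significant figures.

0.596 mV

Range = 4.02 − (-0.21) = 4.23 V.
Need 2^N ≥ 4.23 V / 3.39 mV = 1248 → N_min = 11.
LSB = 4.23 V / 2^11 = 2.0654 mV.
V_rms = LSB/√12 = 0.596 mV.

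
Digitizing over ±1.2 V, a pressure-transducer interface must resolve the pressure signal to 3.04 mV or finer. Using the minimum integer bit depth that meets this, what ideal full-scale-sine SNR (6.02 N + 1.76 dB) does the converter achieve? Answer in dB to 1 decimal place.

Range = 1.2 − (-1.2) = 2.4 V.
Required number of levels: 2.4/3.04 mV = 789.47; smallest N with 2^N ≥ that is 10.
SNR = 6.02 × 10 + 1.76 = 61.96 dB.

62.0 dB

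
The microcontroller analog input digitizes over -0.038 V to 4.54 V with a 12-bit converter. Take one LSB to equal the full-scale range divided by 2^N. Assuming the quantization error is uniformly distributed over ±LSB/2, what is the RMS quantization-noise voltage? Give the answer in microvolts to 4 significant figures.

Full-scale range = 4.54 V − (-0.038 V) = 4.578 V.
Step size = 4.578/4096 V = 1.11768 mV.
V_rms = LSB/√12 = 1.11768 mV / √12 = 322.6 µV.

322.6 µV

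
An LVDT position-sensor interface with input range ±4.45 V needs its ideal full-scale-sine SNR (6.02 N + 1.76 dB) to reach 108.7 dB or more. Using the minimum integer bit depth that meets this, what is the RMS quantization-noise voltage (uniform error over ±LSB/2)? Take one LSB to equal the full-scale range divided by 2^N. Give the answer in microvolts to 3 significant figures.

Range = 4.45 − (-4.45) = 8.9 V.
N ≥ (108.7 − 1.76)/6.02 = 17.764 → N_min = 18.
LSB = 8.9 V ÷ 2^18 = 8.9/262144 V = 33.951 µV.
σ_q = LSB/√12 = 33.951 µV/3.4641 = 9.80 µV.

9.80 µV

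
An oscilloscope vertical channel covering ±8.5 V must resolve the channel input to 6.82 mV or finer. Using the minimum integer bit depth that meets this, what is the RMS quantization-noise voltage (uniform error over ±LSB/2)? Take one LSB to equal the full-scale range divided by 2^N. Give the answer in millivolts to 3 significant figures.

The full-scale span is 8.5 − (-8.5) = 17 V.
Levels needed ≥ 17/6.82 mV = 2493. 2^12 = 4096 suffices, so N_min = 12.
One LSB is 17 V / 4096 = 4.1504 mV.
RMS noise = LSB/√12 = 1.20 mV.

1.20 mV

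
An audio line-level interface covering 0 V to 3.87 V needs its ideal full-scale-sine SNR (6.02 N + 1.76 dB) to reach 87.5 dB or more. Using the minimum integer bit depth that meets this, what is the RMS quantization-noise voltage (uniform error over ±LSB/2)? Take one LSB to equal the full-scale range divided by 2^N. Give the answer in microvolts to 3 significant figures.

34.1 µV

Span = 3.87 V.
6.02 N + 1.76 ≥ 87.5 gives N ≥ 14.243, so the minimum integer is 15.
LSB = 3.87 V / 2^15 = 118.10 µV.
σ_q = LSB/√12 = 118.10 µV/3.4641 = 34.1 µV.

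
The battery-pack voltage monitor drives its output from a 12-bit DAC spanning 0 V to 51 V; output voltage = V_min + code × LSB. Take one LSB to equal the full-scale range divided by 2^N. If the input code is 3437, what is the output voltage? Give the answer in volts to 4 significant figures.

Range is 51 V. LSB = 51 V / 2^12.
Output = V_min + (3437/4096) × range = 0 + 0.839111 × 51 V
      = 0 V + 42.7947 V = 42.7947 V.

42.79 V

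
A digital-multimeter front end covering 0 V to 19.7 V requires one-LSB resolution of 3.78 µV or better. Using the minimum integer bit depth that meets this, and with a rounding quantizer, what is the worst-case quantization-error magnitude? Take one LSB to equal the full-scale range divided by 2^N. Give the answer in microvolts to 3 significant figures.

Span = 19.7 V.
Levels needed ≥ 19.7/3.78 µV = 5.212e6. 2^23 = 8388608 suffices, so N_min = 23.
LSB = 19.7 V / 2^23 = 2.3484 µV.
Half an LSB is 1.17 µV.

1.17 µV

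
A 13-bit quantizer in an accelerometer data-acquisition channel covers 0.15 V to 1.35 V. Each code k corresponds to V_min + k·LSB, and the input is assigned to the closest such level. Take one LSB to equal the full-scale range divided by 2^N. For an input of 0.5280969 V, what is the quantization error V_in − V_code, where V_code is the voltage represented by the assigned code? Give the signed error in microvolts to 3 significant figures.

The full-scale span is 1.35 − (0.15) = 1.2 V. LSB = 1.2 V / 2^13 ≈ 146.5 µV.
(0.5280969 − (0.15)) / LSB = 0.3780969 × 8192/1.2 = 2581.1415. Nearest integer: k = 2581.
Reconstructed level: 0.15 + 2581 × 1.2/8192 V = 0.5280761719 V.
Error = V_in − V_code = 0.5280969 − (0.5280761719) = +20.7 µV.

+20.7 µV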